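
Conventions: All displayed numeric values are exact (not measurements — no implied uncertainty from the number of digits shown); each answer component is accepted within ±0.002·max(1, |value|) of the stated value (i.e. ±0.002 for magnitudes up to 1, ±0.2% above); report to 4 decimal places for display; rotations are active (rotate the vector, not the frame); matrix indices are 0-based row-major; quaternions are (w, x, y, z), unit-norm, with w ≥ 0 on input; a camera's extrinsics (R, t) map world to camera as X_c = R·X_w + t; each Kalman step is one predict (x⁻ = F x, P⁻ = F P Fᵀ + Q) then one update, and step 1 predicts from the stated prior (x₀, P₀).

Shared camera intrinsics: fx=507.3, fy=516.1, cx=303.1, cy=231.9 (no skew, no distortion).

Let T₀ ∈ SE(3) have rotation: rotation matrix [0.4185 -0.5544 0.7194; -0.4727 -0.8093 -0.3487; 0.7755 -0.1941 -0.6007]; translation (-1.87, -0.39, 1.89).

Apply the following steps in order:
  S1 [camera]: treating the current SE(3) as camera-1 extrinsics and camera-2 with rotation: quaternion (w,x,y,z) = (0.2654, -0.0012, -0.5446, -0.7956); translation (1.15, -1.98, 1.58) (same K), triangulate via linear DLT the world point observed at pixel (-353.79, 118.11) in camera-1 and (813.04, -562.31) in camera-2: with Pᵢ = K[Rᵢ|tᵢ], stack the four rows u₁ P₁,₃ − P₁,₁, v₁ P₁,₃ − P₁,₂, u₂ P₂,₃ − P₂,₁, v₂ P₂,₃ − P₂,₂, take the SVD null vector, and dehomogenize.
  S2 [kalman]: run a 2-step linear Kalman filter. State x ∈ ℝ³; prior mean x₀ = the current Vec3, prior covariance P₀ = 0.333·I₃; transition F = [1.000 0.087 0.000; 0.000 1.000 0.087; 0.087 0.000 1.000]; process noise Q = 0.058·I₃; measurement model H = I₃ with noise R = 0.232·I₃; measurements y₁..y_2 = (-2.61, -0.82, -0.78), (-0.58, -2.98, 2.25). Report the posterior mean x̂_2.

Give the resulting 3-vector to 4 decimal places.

result = (-1.1884, -1.5648, 0.5299)

after S1 (triangulate): (-0.1804, 0.4426, -0.6152)
after S2 (kf_track): (-1.1884, -1.5648, 0.5299)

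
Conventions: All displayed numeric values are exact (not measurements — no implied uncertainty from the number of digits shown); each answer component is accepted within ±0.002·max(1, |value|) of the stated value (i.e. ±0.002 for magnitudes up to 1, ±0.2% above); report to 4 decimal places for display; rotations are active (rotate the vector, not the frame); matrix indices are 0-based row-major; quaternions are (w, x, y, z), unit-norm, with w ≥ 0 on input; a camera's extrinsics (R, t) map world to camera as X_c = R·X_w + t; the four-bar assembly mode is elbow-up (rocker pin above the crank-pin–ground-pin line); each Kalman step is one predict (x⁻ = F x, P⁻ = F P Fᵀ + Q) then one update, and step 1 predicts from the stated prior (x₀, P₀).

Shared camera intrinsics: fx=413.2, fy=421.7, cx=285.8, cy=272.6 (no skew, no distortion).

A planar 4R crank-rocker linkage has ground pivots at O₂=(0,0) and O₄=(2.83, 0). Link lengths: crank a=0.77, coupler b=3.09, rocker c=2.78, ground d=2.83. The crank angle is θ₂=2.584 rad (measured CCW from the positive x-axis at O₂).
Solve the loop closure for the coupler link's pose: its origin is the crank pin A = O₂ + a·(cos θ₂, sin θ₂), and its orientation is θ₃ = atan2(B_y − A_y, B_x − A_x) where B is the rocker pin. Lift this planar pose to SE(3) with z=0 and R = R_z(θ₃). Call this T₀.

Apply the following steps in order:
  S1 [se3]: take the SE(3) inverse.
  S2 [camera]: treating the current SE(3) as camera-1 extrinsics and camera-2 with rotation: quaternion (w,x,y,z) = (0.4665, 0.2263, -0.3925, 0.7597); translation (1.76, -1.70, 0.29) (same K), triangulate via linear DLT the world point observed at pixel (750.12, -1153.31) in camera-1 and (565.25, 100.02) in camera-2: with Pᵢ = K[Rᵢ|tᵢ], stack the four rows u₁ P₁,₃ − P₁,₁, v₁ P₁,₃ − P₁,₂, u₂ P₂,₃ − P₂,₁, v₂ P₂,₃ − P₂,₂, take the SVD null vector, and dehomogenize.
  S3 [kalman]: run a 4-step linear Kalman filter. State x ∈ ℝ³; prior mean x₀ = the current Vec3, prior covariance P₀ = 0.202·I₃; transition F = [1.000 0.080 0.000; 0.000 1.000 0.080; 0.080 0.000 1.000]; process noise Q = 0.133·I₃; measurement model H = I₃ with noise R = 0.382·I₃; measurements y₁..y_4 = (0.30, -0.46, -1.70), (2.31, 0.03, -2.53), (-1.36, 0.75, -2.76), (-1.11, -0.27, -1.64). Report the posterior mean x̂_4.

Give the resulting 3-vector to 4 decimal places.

result = (-0.3478, -0.2433, -1.7699)

source (fourbar_fk): coupler pose = R=[0.7352 -0.6779 0.0000; 0.6779 0.7352 0.0000; 0.0000 0.0000 1.0000], t=(-0.6534, 0.4074, 0.0000)
after S1 (invert_se3): R=[0.7352 0.6779 0.0000; -0.6779 0.7352 0.0000; 0.0000 0.0000 1.0000], t=(0.2042, -0.7424, 0.0000)
after S2 (triangulate): (1.9778, -1.0474, 0.8438)
after S3 (kf_track): (-0.3478, -0.2433, -1.7699)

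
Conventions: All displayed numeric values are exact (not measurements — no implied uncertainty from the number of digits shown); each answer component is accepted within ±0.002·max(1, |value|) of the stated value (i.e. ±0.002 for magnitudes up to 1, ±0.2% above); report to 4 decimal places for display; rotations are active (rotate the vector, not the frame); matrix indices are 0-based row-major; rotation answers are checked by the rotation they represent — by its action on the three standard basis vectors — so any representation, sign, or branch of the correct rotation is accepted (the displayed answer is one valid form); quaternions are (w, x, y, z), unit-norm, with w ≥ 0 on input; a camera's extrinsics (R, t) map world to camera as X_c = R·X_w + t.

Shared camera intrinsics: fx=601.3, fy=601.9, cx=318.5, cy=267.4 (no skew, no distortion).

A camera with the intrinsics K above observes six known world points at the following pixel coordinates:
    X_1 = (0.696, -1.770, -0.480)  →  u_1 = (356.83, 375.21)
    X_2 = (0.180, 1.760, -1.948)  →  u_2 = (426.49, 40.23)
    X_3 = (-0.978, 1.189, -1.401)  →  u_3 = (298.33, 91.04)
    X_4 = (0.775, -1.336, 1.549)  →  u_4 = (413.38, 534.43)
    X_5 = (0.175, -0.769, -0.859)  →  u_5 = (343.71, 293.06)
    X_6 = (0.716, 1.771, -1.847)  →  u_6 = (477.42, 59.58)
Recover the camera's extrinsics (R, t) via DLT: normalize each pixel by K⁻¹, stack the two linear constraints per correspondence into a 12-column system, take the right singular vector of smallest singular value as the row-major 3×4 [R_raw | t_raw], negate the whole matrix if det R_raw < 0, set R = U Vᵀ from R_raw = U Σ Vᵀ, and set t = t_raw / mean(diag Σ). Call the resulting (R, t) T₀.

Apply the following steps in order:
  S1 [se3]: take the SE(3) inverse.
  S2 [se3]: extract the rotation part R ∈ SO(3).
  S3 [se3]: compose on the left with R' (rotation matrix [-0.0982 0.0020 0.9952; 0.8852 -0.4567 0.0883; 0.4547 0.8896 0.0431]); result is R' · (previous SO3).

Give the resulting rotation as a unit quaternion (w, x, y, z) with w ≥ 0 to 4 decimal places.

rotation (quat) = (0.5103, -0.4952, -0.7029, -0.0156)

source (pnp_recover): camera pose = R=[0.9343 0.3414 0.1029; 0.1609 -0.6612 0.7328; 0.3182 -0.6681 -0.6726], t=(0.4700, 0.3800, 5.5897)
after S1 (invert_se3): R=[0.9343 0.1609 0.3182; 0.3414 -0.6612 -0.6681; 0.1029 0.7328 -0.6726], t=(-2.2790, 3.8251, 3.4329)
after S2 (rot_of_se3): [0.9343 0.1609 0.3182; 0.3414 -0.6612 -0.6681; 0.1029 0.7328 -0.6726]
after S3 (compose_so3): [0.0114 0.7121 -0.7020; 0.6802 0.5091 0.5274; 0.7329 -0.4835 -0.4786]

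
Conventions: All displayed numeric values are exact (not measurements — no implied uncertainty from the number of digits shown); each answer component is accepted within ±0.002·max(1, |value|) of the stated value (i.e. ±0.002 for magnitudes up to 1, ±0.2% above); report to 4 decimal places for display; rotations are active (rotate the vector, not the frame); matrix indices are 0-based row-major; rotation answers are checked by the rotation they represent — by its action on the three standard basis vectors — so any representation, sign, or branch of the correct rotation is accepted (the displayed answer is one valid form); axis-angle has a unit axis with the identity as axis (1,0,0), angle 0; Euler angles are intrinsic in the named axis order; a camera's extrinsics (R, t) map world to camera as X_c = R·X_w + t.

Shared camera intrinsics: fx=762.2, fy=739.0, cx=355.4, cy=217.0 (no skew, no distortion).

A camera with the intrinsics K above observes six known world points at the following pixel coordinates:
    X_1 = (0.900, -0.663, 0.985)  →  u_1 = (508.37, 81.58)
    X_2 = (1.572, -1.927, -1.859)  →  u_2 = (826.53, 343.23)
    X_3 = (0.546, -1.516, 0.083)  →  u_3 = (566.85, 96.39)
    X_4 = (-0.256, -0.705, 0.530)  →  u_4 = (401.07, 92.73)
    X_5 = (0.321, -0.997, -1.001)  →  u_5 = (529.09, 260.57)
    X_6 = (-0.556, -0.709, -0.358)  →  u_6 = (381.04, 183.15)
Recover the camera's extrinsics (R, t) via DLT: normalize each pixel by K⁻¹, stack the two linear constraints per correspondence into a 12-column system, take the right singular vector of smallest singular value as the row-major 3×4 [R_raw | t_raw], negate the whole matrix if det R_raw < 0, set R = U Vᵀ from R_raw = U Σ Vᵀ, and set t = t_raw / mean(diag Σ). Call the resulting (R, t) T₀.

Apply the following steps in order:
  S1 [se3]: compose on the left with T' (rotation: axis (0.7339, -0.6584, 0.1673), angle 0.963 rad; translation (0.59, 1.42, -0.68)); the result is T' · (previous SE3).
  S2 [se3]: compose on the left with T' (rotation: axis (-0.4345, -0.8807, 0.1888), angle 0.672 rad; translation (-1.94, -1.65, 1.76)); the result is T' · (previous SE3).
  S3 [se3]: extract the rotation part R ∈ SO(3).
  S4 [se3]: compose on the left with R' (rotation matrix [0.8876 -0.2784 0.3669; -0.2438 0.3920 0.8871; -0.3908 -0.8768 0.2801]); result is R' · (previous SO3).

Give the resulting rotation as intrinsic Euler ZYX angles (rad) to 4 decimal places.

rotation (euler_zyx) = (1.2964, -0.2685, 0.5577)

source (pnp_recover): camera pose = R=[0.8913 -0.4406 -0.1073; 0.1305 0.4758 -0.8698; 0.4343 0.7612 0.4816], t=(0.3200, -0.1401, 6.1598)
after S1 (compose_se3): R=[0.4580 -0.8887 -0.0212; -0.2457 -0.1036 -0.9638; 0.8543 0.4467 -0.2658], t=(-2.1099, -2.7105, 3.0234)
after S2 (compose_se3): R=[-0.0980 -0.9812 0.1661; 0.0585 -0.1722 -0.9833; 0.9935 -0.0866 0.0742], t=(-5.2963, -3.9432, 3.8614)
after S3 (rot_of_se3): [-0.0980 -0.9812 0.1661; 0.0585 -0.1722 -0.9833; 0.9935 -0.0866 0.0742]
after S4 (compose_so3): [0.2613 -0.8548 0.4484; 0.9281 0.0948 -0.3601; 0.2653 0.5102 0.8181]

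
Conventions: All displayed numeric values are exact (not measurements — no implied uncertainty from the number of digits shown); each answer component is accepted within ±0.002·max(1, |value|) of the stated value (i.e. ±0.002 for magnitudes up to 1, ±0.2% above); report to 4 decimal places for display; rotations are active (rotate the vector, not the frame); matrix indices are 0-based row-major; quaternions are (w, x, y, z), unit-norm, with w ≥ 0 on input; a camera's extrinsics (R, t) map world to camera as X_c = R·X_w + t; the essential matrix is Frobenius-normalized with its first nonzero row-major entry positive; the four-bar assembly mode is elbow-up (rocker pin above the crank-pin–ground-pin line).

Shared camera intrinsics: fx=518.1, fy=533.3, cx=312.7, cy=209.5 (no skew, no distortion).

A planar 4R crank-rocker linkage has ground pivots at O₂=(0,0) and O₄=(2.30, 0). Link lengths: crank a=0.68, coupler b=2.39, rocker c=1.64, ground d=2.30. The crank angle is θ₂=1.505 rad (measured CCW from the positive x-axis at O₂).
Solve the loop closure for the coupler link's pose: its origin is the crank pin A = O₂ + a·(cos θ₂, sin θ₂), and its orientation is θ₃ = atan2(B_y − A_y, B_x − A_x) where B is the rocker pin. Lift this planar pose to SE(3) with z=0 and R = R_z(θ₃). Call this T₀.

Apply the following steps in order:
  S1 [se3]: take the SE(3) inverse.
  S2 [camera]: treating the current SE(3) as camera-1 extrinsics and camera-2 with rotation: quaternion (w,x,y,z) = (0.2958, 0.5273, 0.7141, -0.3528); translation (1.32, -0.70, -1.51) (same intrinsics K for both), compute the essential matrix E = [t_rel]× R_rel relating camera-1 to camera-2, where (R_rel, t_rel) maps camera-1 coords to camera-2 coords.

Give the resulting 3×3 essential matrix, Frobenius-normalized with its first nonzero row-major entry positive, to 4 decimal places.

source (fourbar_fk): coupler pose = R=[0.9158 -0.4017 0.0000; 0.4017 0.9158 0.0000; 0.0000 0.0000 1.0000], t=(0.0447, 0.6785, 0.0000)
after S1 (invert_se3): R=[0.9158 0.4017 0.0000; -0.4017 0.9158 0.0000; 0.0000 0.0000 1.0000], t=(-0.3135, -0.6034, 0.0000)
after S2 (essential): [0.3766 -0.0390 -0.2828; 0.3603 -0.5200 0.2803; 0.3238 0.1230 -0.4218]

matrix = [0.3766 -0.0390 -0.2828; 0.3603 -0.5200 0.2803; 0.3238 0.1230 -0.4218]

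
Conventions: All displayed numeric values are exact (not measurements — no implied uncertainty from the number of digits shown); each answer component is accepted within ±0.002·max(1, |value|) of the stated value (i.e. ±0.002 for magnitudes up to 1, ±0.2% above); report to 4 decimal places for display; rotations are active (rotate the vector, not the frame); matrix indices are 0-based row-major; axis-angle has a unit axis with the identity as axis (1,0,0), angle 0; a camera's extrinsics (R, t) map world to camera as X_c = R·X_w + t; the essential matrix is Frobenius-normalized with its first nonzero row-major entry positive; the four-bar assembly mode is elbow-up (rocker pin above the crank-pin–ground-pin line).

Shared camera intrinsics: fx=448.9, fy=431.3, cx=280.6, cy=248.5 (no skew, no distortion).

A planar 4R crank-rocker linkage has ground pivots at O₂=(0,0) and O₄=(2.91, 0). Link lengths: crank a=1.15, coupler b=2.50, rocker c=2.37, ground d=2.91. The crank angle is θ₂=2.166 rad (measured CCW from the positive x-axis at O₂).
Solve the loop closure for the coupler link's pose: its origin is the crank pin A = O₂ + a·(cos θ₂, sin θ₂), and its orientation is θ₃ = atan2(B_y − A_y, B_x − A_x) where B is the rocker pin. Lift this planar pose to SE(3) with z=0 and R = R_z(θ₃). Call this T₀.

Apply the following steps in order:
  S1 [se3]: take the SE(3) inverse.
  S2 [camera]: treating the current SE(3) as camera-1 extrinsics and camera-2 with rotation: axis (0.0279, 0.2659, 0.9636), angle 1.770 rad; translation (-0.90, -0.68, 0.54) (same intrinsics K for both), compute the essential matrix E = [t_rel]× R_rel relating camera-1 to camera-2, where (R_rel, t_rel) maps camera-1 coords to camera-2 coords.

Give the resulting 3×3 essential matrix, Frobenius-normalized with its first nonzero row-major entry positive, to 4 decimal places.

matrix = [0.2148 0.0168 0.4612; 0.2023 0.0321 -0.5356; 0.6376 0.0726 0.0161]

source (fourbar_fk): coupler pose = R=[0.9092 -0.4165 0.0000; 0.4165 0.9092 0.0000; 0.0000 0.0000 1.0000], t=(-0.6448, 0.9522, 0.0000)
after S1 (invert_se3): R=[0.9092 0.4165 0.0000; -0.4165 0.9092 0.0000; 0.0000 0.0000 1.0000], t=(0.1896, -1.1343, 0.0000)
after S2 (essential): [0.2148 0.0168 0.4612; 0.2023 0.0321 -0.5356; 0.6376 0.0726 0.0161]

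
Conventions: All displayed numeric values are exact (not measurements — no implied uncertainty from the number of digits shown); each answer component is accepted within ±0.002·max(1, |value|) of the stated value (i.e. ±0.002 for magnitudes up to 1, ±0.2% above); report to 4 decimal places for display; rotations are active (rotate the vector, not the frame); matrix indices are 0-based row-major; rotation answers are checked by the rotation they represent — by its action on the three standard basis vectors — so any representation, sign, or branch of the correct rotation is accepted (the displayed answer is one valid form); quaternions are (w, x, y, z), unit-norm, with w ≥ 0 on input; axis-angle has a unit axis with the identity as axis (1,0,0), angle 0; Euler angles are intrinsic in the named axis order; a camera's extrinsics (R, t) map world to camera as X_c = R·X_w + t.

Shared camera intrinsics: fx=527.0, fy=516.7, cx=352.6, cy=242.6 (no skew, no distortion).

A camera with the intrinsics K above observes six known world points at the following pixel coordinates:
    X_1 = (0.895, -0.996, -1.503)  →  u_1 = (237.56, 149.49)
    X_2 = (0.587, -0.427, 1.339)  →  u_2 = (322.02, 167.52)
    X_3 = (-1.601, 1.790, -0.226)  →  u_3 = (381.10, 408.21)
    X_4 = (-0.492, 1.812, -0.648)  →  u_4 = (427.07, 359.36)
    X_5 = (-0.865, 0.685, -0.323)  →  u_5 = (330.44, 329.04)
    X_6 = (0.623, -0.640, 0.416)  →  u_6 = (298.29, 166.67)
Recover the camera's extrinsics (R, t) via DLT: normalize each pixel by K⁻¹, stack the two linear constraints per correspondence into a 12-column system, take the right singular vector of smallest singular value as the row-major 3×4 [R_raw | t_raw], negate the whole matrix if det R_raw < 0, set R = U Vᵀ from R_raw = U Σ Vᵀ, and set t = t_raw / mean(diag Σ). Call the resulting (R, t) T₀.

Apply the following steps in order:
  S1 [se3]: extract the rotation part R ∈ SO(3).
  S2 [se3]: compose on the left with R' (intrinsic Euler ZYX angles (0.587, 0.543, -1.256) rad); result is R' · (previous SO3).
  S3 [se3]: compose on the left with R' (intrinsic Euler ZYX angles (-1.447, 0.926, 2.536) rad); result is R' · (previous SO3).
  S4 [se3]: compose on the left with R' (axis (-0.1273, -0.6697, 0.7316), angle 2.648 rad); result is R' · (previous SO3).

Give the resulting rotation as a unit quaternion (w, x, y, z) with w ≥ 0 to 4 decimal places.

source (pnp_recover): camera pose = R=[0.4628 0.8825 0.0842; -0.8415 0.4672 -0.2713; -0.2788 0.0547 0.9588], t=(-0.4500, -0.0500, 6.5208)
after S1 (rot_of_se3): [0.4628 0.8825 0.0842; -0.8415 0.4672 -0.2713; -0.2788 0.0547 0.9588]
after S2 (compose_so3): [0.9281 0.3363 -0.1597; -0.0139 0.4600 0.8878; 0.3720 -0.8218 0.4316]
after S3 (compose_so3): [-0.1609 0.2064 -0.9651; -0.3295 -0.9330 -0.1446; -0.9304 0.2947 0.2181]
after S4 (compose_so3): [0.6564 -0.1468 0.7400; 0.7318 -0.1145 -0.6718; 0.1833 0.9825 0.0323]

rotation (quat) = (0.6273, 0.6593, 0.2218, 0.3501)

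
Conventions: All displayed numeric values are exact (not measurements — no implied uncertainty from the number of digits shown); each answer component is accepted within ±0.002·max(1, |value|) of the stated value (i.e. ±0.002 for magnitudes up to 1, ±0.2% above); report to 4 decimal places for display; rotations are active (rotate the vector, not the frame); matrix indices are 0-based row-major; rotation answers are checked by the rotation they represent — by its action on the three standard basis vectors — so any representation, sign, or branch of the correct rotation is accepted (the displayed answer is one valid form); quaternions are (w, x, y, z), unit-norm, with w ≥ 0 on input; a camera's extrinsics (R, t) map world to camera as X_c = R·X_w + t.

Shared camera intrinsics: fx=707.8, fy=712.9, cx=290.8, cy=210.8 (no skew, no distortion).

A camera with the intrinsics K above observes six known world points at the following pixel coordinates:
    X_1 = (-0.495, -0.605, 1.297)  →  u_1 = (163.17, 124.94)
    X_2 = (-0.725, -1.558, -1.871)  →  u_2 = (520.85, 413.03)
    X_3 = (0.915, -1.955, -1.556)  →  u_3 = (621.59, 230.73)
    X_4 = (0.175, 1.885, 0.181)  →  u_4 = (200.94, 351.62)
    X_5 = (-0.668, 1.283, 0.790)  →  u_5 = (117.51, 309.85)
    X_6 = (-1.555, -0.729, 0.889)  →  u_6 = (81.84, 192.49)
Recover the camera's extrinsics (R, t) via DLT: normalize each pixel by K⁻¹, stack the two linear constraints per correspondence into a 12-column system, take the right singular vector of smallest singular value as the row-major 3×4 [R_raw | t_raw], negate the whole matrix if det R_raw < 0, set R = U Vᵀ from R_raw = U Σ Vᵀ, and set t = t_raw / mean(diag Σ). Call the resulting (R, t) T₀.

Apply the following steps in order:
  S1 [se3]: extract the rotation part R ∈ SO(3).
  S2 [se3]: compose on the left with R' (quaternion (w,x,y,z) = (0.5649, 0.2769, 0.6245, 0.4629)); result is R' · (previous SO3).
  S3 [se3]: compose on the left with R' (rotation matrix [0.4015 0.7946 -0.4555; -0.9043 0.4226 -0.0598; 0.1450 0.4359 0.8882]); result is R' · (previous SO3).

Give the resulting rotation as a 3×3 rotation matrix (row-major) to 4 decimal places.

source (pnp_recover): camera pose = R=[0.6379 -0.4319 -0.6376; -0.3111 0.6128 -0.7264; 0.7044 0.6618 0.2565], t=(-0.1200, 0.4900, 5.9699)
after S1 (rot_of_se3): [0.6379 -0.4319 -0.6376; -0.3111 0.6128 -0.7264; 0.7044 0.6618 0.2565]
after S2 (compose_so3): [0.5997 0.6180 0.5083; 0.6110 0.0566 -0.7896; -0.5168 0.7841 -0.3437]
after S3 (compose_so3): [0.9616 -0.0641 -0.2668; -0.2532 -0.5819 -0.7729; -0.1057 0.8107 -0.5758]

rotation (matrix) = ((0.9616, -0.0641, -0.2668), (-0.2532, -0.5819, -0.7729), (-0.1057, 0.8107, -0.5758))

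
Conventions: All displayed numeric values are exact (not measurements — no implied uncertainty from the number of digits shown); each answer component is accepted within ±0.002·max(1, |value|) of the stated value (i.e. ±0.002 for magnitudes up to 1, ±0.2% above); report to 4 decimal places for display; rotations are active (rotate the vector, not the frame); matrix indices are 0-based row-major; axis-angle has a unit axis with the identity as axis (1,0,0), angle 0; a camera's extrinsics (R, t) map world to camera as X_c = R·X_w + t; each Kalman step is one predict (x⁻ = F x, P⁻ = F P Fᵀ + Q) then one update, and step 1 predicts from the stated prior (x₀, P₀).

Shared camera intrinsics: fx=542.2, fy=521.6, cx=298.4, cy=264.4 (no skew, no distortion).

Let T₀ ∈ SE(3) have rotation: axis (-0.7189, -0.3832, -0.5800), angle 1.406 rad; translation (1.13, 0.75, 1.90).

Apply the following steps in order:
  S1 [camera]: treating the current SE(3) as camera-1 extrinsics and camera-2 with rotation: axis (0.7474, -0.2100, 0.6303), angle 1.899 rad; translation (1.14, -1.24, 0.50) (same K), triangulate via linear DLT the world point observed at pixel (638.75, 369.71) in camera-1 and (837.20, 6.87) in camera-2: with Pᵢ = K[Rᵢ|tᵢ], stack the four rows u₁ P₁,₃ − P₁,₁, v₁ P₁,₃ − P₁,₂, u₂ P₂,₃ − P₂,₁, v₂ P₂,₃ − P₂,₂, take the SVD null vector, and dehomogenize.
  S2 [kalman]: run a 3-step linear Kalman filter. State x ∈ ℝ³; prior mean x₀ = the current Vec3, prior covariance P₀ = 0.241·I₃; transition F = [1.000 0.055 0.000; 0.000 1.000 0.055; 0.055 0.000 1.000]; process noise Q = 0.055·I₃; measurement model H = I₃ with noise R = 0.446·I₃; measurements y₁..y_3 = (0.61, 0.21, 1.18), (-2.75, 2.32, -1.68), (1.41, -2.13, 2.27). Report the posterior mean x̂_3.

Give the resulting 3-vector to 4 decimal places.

after S1 (triangulate): (1.9755, 0.0124, 0.7376)
after S2 (kf_track): (0.4639, -0.0738, 0.7546)

result = (0.4639, -0.0738, 0.7546)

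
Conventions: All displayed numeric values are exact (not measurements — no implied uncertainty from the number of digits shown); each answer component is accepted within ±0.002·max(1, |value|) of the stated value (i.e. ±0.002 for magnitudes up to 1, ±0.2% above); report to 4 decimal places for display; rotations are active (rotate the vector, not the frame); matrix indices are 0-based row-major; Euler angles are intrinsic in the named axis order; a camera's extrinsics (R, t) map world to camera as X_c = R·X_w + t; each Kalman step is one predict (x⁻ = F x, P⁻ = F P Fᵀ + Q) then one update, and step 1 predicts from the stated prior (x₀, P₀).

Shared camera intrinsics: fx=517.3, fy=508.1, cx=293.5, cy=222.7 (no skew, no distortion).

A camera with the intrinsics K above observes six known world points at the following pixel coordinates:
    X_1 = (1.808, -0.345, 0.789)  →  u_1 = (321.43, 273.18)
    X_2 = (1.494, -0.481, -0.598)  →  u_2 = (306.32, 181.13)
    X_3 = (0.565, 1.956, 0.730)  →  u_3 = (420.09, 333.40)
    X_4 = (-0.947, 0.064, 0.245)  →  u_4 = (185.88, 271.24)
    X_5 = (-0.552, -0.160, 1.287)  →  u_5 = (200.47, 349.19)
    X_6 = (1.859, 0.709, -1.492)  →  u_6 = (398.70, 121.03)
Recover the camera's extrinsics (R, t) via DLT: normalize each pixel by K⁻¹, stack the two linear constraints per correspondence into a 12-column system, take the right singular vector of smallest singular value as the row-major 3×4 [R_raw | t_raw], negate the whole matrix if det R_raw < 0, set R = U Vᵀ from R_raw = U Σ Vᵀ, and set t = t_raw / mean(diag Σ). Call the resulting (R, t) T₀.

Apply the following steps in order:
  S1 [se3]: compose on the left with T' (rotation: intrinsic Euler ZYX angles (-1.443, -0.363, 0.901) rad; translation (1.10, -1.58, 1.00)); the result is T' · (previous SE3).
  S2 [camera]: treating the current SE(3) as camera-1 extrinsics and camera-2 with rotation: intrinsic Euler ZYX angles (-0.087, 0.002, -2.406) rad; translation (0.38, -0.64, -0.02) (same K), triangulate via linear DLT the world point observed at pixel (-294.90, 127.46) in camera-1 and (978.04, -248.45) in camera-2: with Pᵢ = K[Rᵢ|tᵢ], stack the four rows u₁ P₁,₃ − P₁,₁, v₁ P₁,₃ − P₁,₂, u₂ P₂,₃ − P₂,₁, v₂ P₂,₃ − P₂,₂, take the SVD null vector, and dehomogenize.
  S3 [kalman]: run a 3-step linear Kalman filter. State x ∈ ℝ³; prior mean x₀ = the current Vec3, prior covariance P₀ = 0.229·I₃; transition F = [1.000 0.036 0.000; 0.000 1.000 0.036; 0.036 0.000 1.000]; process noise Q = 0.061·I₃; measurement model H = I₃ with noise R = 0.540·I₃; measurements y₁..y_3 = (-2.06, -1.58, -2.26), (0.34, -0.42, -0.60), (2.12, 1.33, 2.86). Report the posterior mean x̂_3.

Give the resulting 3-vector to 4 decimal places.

source (pnp_recover): camera pose = R=[0.6716 0.7388 -0.0562; -0.0794 0.1472 0.9859; 0.7367 -0.6577 0.1575], t=(-0.5000, 0.1800, 6.0005)
after S1 (compose_se3): R=[-0.5596 0.7033 0.4385; -0.5634 -0.7108 0.4210; 0.6078 -0.0115 0.7940], t=(-3.6894, -0.3400, 4.4369)
after S2 (triangulate): (0.8880, -0.5304, -0.8260)
after S3 (kf_track): (0.6635, -0.1265, 0.1369)

result = (0.6635, -0.1265, 0.1369)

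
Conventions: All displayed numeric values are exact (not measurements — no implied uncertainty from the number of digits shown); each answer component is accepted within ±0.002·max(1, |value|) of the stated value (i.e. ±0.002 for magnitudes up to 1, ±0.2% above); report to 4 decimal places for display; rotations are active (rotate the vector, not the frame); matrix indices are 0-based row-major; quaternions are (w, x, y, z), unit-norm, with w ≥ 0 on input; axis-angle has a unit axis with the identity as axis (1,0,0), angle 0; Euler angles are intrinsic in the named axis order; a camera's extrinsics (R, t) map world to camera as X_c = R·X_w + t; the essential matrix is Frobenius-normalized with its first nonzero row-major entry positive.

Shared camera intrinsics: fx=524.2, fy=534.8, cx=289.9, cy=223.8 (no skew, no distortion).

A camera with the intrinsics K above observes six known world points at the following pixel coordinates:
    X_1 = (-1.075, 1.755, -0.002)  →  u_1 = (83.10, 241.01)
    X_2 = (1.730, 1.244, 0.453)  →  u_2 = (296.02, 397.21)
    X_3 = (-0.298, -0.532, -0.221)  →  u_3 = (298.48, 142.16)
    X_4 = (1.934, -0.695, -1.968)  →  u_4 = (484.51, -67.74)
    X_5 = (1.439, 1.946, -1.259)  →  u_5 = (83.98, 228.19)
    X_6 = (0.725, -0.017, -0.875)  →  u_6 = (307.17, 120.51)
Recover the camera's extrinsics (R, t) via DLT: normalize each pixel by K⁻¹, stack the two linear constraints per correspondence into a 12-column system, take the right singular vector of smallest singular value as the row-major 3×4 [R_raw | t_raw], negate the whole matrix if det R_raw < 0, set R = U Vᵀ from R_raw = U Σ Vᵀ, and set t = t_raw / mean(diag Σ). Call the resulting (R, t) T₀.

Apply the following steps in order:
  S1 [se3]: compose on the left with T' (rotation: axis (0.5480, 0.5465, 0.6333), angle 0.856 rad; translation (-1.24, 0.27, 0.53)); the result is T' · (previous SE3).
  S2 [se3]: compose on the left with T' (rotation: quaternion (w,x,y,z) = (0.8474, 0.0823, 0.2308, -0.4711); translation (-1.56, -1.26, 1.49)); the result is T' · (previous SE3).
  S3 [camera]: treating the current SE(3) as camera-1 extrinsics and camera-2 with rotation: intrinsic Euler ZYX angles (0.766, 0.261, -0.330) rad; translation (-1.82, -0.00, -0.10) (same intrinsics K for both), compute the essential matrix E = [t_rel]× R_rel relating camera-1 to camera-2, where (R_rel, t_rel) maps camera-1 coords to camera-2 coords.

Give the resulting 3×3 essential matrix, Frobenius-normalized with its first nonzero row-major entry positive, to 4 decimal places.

source (pnp_recover): camera pose = R=[0.5843 -0.7797 0.2253; 0.3158 0.4742 0.8219; -0.7476 -0.4090 0.5232], t=(-0.1000, -0.3200, 5.2300)
after S1 (compose_se3): R=[-0.0730 -0.9873 0.1412; 0.7995 0.0267 0.6001; -0.5962 0.1567 0.7874], t=(1.5881, -1.5717, 4.5394)
after S2 (compose_se3): R=[0.4489 -0.3724 0.8123; 0.7021 0.7093 -0.0628; -0.5528 0.5985 0.5798], t=(-0.7369, -4.9406, 4.8626)
after S3 (essential): [0.4993 0.2443 0.3154; -0.4887 0.1472 0.2647; -0.1024 0.2751 0.4181]

matrix = [0.4993 0.2443 0.3154; -0.4887 0.1472 0.2647; -0.1024 0.2751 0.4181]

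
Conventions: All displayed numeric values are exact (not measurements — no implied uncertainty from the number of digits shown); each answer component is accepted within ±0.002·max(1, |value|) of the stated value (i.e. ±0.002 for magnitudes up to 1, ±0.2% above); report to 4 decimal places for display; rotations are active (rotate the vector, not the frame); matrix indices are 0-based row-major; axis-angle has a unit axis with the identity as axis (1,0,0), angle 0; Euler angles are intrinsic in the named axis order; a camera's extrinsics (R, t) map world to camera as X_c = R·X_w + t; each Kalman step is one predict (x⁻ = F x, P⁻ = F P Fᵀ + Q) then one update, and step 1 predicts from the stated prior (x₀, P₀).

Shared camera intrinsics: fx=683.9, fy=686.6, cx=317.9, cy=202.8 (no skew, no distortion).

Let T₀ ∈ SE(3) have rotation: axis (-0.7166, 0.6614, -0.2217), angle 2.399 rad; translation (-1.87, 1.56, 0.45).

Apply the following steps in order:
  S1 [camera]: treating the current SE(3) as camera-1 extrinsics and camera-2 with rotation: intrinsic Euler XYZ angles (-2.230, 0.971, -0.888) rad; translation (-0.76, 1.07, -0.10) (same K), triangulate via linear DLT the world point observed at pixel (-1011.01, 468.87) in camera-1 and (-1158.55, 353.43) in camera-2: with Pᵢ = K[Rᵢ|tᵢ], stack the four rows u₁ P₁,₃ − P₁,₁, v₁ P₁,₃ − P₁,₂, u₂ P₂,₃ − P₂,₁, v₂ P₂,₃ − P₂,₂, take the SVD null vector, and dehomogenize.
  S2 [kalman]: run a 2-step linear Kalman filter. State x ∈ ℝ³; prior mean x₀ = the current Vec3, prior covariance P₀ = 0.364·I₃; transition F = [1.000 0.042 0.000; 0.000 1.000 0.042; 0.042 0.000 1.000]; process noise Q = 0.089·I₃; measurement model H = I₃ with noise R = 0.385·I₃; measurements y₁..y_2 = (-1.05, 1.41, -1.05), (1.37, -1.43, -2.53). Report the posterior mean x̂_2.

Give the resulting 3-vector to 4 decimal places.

result = (0.3980, -0.2474, -1.9404)

after S1 (triangulate): (0.4782, -0.0051, -1.9709)
after S2 (kf_track): (0.3980, -0.2474, -1.9404)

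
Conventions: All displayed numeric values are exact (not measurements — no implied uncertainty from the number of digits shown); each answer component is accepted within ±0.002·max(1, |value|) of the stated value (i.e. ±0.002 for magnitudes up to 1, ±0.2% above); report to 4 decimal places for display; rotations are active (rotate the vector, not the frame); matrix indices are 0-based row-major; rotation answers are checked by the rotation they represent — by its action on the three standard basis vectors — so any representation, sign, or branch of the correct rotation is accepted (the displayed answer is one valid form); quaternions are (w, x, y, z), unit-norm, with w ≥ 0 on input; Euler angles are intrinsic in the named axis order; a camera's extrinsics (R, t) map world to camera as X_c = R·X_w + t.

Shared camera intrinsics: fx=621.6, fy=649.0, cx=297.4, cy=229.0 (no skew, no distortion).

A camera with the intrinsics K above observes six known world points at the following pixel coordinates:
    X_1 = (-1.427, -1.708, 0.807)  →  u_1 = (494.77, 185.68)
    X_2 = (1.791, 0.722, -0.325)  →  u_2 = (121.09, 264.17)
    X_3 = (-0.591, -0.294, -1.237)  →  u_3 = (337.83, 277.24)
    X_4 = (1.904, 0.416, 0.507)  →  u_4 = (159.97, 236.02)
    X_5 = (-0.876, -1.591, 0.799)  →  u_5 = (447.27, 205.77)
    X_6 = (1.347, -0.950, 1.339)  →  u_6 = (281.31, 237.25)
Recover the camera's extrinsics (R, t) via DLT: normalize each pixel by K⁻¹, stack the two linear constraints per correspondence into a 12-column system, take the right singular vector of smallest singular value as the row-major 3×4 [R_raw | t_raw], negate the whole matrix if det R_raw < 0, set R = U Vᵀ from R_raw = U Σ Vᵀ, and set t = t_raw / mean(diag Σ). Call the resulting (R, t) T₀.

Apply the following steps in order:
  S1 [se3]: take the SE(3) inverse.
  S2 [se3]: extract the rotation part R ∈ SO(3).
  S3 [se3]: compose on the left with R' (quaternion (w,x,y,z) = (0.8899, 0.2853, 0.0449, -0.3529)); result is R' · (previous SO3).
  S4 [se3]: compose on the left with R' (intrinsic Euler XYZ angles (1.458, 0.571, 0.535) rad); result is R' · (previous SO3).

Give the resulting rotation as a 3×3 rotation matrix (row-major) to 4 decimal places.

source (pnp_recover): camera pose = R=[-0.6986 -0.7037 0.1297; 0.4896 -0.6022 -0.6306; 0.5219 -0.3770 0.7652], t=(-0.1199, -0.2800, 6.3595)
after S1 (invert_se3): R=[-0.6986 0.4896 0.5219; -0.7037 -0.6022 -0.3770; 0.1297 -0.6306 0.7652], t=(-3.2654, 2.1443, -5.0275)
after S2 (rot_of_se3): [-0.6986 0.4896 0.5219; -0.7037 -0.6022 -0.3770; 0.1297 -0.6306 0.7652]
after S3 (compose_so3): [-0.9976 0.0485 0.0503; -0.0629 -0.3090 -0.9490; -0.0305 -0.9498 0.3113]
after S4 (compose_so3): [-0.7115 -0.3457 0.6117; -0.4815 0.8739 -0.0661; -0.5118 -0.3416 -0.7883]

rotation (matrix) = ((-0.7115, -0.3457, 0.6117), (-0.4815, 0.8739, -0.0661), (-0.5118, -0.3416, -0.7883))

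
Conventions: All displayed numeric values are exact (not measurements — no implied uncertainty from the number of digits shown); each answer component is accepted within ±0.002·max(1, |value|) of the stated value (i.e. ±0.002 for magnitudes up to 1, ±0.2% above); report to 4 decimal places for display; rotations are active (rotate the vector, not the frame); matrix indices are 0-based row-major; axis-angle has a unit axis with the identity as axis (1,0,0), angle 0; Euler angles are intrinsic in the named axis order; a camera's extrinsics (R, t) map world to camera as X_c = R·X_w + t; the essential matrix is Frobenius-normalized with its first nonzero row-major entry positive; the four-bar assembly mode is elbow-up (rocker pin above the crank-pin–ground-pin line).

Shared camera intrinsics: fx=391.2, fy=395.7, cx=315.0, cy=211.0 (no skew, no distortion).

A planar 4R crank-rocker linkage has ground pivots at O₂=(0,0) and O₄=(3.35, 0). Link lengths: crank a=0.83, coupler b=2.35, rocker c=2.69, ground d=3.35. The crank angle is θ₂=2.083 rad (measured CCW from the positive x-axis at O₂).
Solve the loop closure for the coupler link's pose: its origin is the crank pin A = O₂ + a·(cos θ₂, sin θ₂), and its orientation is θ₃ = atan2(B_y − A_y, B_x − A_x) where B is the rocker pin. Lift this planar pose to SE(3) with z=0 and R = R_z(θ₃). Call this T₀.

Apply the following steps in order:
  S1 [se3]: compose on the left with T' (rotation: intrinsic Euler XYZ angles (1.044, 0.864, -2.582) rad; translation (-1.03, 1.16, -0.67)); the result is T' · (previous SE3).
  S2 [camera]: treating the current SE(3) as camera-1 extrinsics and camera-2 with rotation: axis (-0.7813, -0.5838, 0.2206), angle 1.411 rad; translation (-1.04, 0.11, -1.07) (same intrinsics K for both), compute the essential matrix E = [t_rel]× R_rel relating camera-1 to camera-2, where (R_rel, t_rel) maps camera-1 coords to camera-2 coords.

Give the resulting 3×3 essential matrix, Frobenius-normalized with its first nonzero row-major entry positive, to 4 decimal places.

source (fourbar_fk): coupler pose = R=[0.8372 -0.5469 0.0000; 0.5469 0.8372 0.0000; 0.0000 0.0000 1.0000], t=(-0.4068, 0.7235, 0.0000)
after S1 (compose_se3): R=[-0.2722 0.5896 0.7604; -0.7320 0.3860 -0.5614; -0.6245 -0.7095 0.3265], t=(-0.5567, 1.4394, -1.2920)
after S2 (essential): [0.1561 0.1080 -0.1312; 0.3788 0.5152 -0.2132; 0.2679 -0.4330 -0.4828]

matrix = [0.1561 0.1080 -0.1312; 0.3788 0.5152 -0.2132; 0.2679 -0.4330 -0.4828]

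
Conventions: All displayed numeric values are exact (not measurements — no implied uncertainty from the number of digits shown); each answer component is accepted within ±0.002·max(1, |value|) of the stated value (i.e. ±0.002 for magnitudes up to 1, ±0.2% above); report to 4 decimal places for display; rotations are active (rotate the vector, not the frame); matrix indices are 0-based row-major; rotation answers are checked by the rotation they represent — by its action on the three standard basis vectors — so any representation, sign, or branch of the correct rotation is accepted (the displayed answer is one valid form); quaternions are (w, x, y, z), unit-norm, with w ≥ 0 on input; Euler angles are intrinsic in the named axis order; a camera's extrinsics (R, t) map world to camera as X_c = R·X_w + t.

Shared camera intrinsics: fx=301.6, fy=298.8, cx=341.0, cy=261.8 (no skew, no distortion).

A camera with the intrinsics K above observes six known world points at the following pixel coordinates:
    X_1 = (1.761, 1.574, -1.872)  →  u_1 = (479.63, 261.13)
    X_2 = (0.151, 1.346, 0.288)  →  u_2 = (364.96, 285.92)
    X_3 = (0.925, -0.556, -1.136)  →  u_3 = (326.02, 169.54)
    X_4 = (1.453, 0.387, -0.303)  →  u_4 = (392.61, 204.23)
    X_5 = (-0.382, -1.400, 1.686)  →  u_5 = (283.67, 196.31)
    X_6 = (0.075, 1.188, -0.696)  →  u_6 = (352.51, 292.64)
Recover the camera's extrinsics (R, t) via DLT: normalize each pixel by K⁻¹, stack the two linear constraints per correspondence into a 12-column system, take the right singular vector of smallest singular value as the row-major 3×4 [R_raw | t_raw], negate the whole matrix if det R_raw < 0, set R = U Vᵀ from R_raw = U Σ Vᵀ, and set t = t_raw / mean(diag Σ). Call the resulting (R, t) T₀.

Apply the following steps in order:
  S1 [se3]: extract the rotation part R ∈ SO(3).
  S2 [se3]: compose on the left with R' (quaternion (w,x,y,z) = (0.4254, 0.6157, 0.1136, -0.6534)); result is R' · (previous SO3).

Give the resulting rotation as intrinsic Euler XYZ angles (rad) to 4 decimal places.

source (pnp_recover): camera pose = R=[0.7984 0.5881 0.1292; -0.5761 0.8085 -0.1201; -0.1751 0.0215 0.9843], t=(-0.4800, -0.4899, 5.6206)
after S1 (rot_of_se3): [0.7984 0.5881 0.1292; -0.5761 0.8085 -0.1201; -0.1751 0.0215 0.9843]
after S2 (compose_so3): [-0.1810 0.6181 -0.7650; 0.1382 -0.7541 -0.6420; -0.9737 -0.2219 0.0510]

rotation (euler_xyz) = (1.4915, -0.8710, -1.8556)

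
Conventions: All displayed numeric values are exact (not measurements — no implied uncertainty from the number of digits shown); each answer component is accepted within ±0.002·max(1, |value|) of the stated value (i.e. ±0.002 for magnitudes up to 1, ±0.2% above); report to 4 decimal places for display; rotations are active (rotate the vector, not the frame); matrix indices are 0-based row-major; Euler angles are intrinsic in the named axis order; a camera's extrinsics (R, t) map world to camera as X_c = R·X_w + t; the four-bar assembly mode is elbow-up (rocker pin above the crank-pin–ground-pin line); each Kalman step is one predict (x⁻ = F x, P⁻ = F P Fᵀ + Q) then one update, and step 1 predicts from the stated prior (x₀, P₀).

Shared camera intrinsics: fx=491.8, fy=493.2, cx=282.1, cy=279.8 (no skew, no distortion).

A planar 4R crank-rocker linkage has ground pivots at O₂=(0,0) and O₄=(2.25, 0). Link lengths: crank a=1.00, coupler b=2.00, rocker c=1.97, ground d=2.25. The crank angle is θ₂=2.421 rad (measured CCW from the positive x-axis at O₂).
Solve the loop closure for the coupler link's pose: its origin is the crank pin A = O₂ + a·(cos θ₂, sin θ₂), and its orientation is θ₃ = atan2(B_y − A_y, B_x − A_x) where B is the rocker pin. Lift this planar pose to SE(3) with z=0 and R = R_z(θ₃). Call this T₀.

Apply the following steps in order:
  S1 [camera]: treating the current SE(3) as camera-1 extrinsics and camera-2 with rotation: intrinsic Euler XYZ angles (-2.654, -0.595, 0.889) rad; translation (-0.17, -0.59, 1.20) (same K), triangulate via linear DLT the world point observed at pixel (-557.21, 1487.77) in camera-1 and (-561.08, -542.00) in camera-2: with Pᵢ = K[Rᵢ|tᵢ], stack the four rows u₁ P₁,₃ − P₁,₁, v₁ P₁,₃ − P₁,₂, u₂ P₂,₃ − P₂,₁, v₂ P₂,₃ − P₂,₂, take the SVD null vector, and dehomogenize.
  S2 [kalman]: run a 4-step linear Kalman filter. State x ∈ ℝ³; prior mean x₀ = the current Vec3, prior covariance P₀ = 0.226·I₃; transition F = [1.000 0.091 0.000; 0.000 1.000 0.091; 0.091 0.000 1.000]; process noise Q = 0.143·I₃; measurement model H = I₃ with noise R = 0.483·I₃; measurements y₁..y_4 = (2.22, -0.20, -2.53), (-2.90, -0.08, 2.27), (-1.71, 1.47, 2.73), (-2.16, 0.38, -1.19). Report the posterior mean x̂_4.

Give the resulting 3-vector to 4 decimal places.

source (fourbar_fk): coupler pose = R=[0.8947 -0.4466 0.0000; 0.4466 0.8947 0.0000; 0.0000 0.0000 1.0000], t=(-0.7514, 0.6598, 0.0000)
after S1 (triangulate): (0.0730, 1.1516, 0.7034)
after S2 (kf_track): (-1.4868, 0.6329, 0.2457)

result = (-1.4868, 0.6329, 0.2457)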